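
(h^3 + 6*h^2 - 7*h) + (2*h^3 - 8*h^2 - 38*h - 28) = 3*h^3 - 2*h^2 - 45*h - 28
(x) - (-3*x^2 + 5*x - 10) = 3*x^2 - 4*x + 10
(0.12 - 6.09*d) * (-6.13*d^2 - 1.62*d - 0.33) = 37.3317*d^3 + 9.1302*d^2 + 1.8153*d - 0.0396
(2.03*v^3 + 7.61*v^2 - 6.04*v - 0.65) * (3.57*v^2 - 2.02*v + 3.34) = 7.2471*v^5 + 23.0671*v^4 - 30.1548*v^3 + 35.2977*v^2 - 18.8606*v - 2.171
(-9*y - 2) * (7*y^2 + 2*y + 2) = -63*y^3 - 32*y^2 - 22*y - 4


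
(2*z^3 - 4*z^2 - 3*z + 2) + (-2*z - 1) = 2*z^3 - 4*z^2 - 5*z + 1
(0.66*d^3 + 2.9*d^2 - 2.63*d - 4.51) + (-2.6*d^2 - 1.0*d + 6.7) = 0.66*d^3 + 0.3*d^2 - 3.63*d + 2.19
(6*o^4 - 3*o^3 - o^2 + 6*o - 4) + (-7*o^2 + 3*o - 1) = 6*o^4 - 3*o^3 - 8*o^2 + 9*o - 5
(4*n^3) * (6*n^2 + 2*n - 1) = 24*n^5 + 8*n^4 - 4*n^3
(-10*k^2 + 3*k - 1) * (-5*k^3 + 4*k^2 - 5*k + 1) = 50*k^5 - 55*k^4 + 67*k^3 - 29*k^2 + 8*k - 1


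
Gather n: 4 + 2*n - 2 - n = n + 2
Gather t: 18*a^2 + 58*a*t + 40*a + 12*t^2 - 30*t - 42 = 18*a^2 + 40*a + 12*t^2 + t*(58*a - 30) - 42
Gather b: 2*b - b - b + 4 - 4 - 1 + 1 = 0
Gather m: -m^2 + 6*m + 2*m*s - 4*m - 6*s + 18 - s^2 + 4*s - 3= -m^2 + m*(2*s + 2) - s^2 - 2*s + 15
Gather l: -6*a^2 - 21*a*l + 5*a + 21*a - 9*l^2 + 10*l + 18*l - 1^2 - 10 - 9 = -6*a^2 + 26*a - 9*l^2 + l*(28 - 21*a) - 20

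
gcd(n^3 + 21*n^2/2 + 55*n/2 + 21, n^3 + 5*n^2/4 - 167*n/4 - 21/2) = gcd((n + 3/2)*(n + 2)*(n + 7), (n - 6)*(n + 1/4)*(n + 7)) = n + 7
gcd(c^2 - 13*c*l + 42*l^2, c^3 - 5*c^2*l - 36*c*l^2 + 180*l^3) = c - 6*l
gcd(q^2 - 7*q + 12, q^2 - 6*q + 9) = q - 3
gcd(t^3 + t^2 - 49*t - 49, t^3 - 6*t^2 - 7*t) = t^2 - 6*t - 7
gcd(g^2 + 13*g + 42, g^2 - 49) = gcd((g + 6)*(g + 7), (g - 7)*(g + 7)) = g + 7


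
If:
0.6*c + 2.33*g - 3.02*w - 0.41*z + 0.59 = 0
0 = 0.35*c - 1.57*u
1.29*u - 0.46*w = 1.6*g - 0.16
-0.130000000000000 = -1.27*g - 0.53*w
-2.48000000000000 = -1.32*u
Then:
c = 8.43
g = 4.96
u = 1.88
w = -11.65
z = 127.79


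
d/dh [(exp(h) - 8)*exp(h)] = 2*(exp(h) - 4)*exp(h)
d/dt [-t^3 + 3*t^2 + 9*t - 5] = -3*t^2 + 6*t + 9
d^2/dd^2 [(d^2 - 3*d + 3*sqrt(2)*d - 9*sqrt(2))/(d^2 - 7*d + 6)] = 2*(4*d^3 + 3*sqrt(2)*d^3 - 27*sqrt(2)*d^2 - 18*d^2 + 54*d + 135*sqrt(2)*d - 261*sqrt(2) - 90)/(d^6 - 21*d^5 + 165*d^4 - 595*d^3 + 990*d^2 - 756*d + 216)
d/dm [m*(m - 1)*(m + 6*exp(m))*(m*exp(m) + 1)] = m*(m - 1)*(m + 1)*(m + 6*exp(m))*exp(m) + m*(m - 1)*(m*exp(m) + 1)*(6*exp(m) + 1) + m*(m + 6*exp(m))*(m*exp(m) + 1) + (m - 1)*(m + 6*exp(m))*(m*exp(m) + 1)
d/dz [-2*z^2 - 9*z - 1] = -4*z - 9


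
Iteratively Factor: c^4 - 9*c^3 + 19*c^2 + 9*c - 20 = (c + 1)*(c^3 - 10*c^2 + 29*c - 20) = (c - 1)*(c + 1)*(c^2 - 9*c + 20) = (c - 5)*(c - 1)*(c + 1)*(c - 4)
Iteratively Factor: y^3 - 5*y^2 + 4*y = (y)*(y^2 - 5*y + 4) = y*(y - 1)*(y - 4)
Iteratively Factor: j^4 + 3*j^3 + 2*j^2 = (j + 2)*(j^3 + j^2) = j*(j + 2)*(j^2 + j) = j^2*(j + 2)*(j + 1)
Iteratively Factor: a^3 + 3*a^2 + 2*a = (a + 1)*(a^2 + 2*a) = (a + 1)*(a + 2)*(a)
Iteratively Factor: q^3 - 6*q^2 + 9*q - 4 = (q - 4)*(q^2 - 2*q + 1) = (q - 4)*(q - 1)*(q - 1)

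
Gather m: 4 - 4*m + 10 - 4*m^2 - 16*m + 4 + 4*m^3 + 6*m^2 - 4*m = 4*m^3 + 2*m^2 - 24*m + 18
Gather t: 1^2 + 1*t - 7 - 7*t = -6*t - 6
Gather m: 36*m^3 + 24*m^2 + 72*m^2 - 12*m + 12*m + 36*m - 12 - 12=36*m^3 + 96*m^2 + 36*m - 24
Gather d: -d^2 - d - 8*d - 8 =-d^2 - 9*d - 8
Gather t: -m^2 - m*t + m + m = -m^2 - m*t + 2*m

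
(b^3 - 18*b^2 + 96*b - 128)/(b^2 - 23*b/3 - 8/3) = 3*(b^2 - 10*b + 16)/(3*b + 1)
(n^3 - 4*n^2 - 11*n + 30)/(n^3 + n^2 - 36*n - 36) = (n^3 - 4*n^2 - 11*n + 30)/(n^3 + n^2 - 36*n - 36)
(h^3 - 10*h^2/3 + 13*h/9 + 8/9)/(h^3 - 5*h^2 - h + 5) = (9*h^2 - 21*h - 8)/(9*(h^2 - 4*h - 5))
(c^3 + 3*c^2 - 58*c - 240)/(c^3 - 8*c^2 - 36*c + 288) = (c + 5)/(c - 6)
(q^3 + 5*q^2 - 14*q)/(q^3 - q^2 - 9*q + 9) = q*(q^2 + 5*q - 14)/(q^3 - q^2 - 9*q + 9)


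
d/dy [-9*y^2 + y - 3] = 1 - 18*y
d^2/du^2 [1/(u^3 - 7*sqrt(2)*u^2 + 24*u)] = 2*(u*(-3*u + 7*sqrt(2))*(u^2 - 7*sqrt(2)*u + 24) + (3*u^2 - 14*sqrt(2)*u + 24)^2)/(u^3*(u^2 - 7*sqrt(2)*u + 24)^3)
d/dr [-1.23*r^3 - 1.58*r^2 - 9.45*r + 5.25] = -3.69*r^2 - 3.16*r - 9.45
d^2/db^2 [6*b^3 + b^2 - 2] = 36*b + 2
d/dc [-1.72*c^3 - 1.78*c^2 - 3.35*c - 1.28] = -5.16*c^2 - 3.56*c - 3.35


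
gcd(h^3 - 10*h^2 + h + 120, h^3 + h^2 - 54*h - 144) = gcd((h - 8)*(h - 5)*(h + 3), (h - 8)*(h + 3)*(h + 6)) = h^2 - 5*h - 24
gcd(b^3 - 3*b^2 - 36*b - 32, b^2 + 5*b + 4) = b^2 + 5*b + 4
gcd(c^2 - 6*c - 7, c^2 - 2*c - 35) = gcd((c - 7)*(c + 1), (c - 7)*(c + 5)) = c - 7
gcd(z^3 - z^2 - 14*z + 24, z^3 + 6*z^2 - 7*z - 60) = z^2 + z - 12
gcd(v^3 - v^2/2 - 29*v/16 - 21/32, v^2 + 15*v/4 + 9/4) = v + 3/4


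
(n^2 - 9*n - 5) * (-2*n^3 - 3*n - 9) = -2*n^5 + 18*n^4 + 7*n^3 + 18*n^2 + 96*n + 45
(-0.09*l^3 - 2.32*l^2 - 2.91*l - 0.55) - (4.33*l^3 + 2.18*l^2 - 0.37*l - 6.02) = -4.42*l^3 - 4.5*l^2 - 2.54*l + 5.47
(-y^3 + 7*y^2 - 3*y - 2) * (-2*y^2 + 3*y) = 2*y^5 - 17*y^4 + 27*y^3 - 5*y^2 - 6*y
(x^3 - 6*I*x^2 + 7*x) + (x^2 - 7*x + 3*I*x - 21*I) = x^3 + x^2 - 6*I*x^2 + 3*I*x - 21*I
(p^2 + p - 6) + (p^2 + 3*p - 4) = 2*p^2 + 4*p - 10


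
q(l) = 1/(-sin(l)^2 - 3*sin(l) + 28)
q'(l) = (2*sin(l)*cos(l) + 3*cos(l))/(-sin(l)^2 - 3*sin(l) + 28)^2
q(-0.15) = 0.04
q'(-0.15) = 0.00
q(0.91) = 0.04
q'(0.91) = 0.00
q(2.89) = 0.04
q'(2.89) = -0.00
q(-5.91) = 0.04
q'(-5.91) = 0.00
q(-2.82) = 0.03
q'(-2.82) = -0.00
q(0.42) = 0.04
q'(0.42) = 0.00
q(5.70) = 0.03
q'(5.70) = 0.00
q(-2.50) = 0.03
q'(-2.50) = -0.00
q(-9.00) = 0.03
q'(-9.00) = 0.00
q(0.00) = 0.04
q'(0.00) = 0.00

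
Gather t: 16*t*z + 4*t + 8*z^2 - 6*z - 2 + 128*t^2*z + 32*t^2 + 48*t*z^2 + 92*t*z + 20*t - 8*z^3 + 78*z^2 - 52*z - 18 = t^2*(128*z + 32) + t*(48*z^2 + 108*z + 24) - 8*z^3 + 86*z^2 - 58*z - 20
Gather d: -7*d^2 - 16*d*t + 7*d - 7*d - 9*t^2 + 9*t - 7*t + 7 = -7*d^2 - 16*d*t - 9*t^2 + 2*t + 7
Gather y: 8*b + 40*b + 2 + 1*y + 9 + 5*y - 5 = 48*b + 6*y + 6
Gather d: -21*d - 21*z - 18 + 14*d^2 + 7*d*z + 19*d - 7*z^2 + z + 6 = 14*d^2 + d*(7*z - 2) - 7*z^2 - 20*z - 12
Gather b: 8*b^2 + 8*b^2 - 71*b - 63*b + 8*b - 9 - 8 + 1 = 16*b^2 - 126*b - 16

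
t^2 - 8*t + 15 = (t - 5)*(t - 3)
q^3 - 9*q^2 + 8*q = q*(q - 8)*(q - 1)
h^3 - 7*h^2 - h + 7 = (h - 7)*(h - 1)*(h + 1)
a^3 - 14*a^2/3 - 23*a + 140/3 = (a - 7)*(a - 5/3)*(a + 4)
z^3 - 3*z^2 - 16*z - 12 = (z - 6)*(z + 1)*(z + 2)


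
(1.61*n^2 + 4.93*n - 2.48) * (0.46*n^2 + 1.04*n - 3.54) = 0.7406*n^4 + 3.9422*n^3 - 1.713*n^2 - 20.0314*n + 8.7792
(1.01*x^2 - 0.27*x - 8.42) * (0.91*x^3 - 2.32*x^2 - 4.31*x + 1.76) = 0.9191*x^5 - 2.5889*x^4 - 11.3889*x^3 + 22.4757*x^2 + 35.815*x - 14.8192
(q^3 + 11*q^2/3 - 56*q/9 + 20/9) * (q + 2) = q^4 + 17*q^3/3 + 10*q^2/9 - 92*q/9 + 40/9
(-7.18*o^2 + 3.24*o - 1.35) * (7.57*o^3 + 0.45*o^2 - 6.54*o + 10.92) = -54.3526*o^5 + 21.2958*o^4 + 38.1957*o^3 - 100.2027*o^2 + 44.2098*o - 14.742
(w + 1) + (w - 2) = 2*w - 1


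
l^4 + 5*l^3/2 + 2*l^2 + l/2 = l*(l + 1/2)*(l + 1)^2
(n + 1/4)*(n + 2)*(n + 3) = n^3 + 21*n^2/4 + 29*n/4 + 3/2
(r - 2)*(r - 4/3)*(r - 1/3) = r^3 - 11*r^2/3 + 34*r/9 - 8/9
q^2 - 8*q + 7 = (q - 7)*(q - 1)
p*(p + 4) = p^2 + 4*p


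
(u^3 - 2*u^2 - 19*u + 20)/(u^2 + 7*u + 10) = (u^3 - 2*u^2 - 19*u + 20)/(u^2 + 7*u + 10)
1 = 1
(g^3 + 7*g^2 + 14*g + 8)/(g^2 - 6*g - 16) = (g^2 + 5*g + 4)/(g - 8)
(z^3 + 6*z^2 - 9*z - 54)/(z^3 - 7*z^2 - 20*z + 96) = (z^2 + 9*z + 18)/(z^2 - 4*z - 32)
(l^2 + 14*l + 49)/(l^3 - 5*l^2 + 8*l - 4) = (l^2 + 14*l + 49)/(l^3 - 5*l^2 + 8*l - 4)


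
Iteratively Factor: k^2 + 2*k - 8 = (k - 2)*(k + 4)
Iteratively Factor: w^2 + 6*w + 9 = (w + 3)*(w + 3)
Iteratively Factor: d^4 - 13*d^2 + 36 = (d - 2)*(d^3 + 2*d^2 - 9*d - 18) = (d - 2)*(d + 2)*(d^2 - 9) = (d - 2)*(d + 2)*(d + 3)*(d - 3)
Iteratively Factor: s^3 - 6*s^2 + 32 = (s - 4)*(s^2 - 2*s - 8) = (s - 4)*(s + 2)*(s - 4)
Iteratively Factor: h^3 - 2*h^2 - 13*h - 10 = (h + 1)*(h^2 - 3*h - 10) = (h + 1)*(h + 2)*(h - 5)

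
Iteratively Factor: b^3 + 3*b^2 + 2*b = (b + 1)*(b^2 + 2*b) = b*(b + 1)*(b + 2)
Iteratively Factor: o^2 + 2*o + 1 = (o + 1)*(o + 1)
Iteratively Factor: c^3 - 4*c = (c - 2)*(c^2 + 2*c) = c*(c - 2)*(c + 2)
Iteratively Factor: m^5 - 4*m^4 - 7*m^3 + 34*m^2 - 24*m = (m + 3)*(m^4 - 7*m^3 + 14*m^2 - 8*m) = (m - 1)*(m + 3)*(m^3 - 6*m^2 + 8*m) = (m - 4)*(m - 1)*(m + 3)*(m^2 - 2*m) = (m - 4)*(m - 2)*(m - 1)*(m + 3)*(m)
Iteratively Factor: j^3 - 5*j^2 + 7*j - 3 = (j - 3)*(j^2 - 2*j + 1) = (j - 3)*(j - 1)*(j - 1)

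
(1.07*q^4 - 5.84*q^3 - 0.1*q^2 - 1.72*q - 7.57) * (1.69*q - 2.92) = 1.8083*q^5 - 12.994*q^4 + 16.8838*q^3 - 2.6148*q^2 - 7.7709*q + 22.1044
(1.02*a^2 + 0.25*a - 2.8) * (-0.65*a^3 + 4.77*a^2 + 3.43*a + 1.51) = -0.663*a^5 + 4.7029*a^4 + 6.5111*a^3 - 10.9583*a^2 - 9.2265*a - 4.228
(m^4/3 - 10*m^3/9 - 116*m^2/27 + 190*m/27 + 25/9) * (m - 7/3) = m^5/3 - 17*m^4/9 - 46*m^3/27 + 1382*m^2/81 - 1105*m/81 - 175/27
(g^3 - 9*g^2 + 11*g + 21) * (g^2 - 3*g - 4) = g^5 - 12*g^4 + 34*g^3 + 24*g^2 - 107*g - 84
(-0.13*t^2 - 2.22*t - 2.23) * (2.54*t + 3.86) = -0.3302*t^3 - 6.1406*t^2 - 14.2334*t - 8.6078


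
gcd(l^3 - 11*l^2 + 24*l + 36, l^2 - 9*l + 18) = l - 6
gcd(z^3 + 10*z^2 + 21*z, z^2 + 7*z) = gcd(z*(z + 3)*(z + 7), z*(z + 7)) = z^2 + 7*z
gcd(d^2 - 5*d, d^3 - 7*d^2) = d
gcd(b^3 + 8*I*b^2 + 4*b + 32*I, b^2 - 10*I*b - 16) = b - 2*I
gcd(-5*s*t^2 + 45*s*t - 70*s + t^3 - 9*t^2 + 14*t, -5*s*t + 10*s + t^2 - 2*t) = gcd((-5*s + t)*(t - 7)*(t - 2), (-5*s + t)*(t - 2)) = 5*s*t - 10*s - t^2 + 2*t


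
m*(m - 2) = m^2 - 2*m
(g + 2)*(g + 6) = g^2 + 8*g + 12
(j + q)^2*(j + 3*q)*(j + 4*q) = j^4 + 9*j^3*q + 27*j^2*q^2 + 31*j*q^3 + 12*q^4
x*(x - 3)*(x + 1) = x^3 - 2*x^2 - 3*x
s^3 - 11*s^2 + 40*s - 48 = (s - 4)^2*(s - 3)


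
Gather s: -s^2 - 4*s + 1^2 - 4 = -s^2 - 4*s - 3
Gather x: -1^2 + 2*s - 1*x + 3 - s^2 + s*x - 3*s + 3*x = -s^2 - s + x*(s + 2) + 2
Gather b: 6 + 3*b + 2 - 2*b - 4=b + 4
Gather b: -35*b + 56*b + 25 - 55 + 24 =21*b - 6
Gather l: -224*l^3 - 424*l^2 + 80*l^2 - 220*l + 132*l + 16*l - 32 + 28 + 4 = -224*l^3 - 344*l^2 - 72*l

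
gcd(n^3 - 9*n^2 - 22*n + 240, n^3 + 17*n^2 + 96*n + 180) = n + 5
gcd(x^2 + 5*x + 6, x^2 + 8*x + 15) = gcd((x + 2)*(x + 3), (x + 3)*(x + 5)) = x + 3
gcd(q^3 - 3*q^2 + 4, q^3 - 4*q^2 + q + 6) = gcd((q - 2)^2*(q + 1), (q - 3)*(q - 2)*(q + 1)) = q^2 - q - 2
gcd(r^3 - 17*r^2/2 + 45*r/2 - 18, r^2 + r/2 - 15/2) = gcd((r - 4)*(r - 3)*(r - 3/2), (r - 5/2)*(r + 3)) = 1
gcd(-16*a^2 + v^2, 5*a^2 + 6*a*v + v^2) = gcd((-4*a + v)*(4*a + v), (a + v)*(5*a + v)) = 1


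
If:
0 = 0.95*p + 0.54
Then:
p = -0.57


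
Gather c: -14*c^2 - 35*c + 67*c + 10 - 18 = -14*c^2 + 32*c - 8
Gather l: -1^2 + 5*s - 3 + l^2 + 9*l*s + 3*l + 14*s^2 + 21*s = l^2 + l*(9*s + 3) + 14*s^2 + 26*s - 4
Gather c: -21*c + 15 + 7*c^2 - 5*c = 7*c^2 - 26*c + 15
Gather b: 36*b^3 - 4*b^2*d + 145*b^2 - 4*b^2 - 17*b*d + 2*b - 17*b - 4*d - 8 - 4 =36*b^3 + b^2*(141 - 4*d) + b*(-17*d - 15) - 4*d - 12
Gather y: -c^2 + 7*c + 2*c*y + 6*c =-c^2 + 2*c*y + 13*c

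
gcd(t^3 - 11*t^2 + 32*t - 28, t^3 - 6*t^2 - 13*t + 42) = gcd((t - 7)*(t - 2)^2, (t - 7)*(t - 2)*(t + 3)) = t^2 - 9*t + 14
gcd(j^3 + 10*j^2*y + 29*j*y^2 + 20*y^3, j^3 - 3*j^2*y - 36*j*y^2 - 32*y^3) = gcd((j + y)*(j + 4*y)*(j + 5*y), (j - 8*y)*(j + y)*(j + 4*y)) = j^2 + 5*j*y + 4*y^2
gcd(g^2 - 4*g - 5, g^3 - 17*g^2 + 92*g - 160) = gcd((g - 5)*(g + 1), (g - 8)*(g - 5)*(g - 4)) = g - 5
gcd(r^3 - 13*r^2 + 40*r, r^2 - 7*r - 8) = r - 8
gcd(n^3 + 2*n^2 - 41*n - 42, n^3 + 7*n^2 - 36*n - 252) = n^2 + n - 42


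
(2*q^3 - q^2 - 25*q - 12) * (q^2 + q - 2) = 2*q^5 + q^4 - 30*q^3 - 35*q^2 + 38*q + 24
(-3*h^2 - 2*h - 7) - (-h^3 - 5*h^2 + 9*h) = h^3 + 2*h^2 - 11*h - 7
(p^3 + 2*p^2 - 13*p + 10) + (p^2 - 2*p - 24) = p^3 + 3*p^2 - 15*p - 14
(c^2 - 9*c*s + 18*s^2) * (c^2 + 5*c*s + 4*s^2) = c^4 - 4*c^3*s - 23*c^2*s^2 + 54*c*s^3 + 72*s^4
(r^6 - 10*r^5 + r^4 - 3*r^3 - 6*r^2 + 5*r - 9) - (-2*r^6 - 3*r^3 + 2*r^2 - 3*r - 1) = 3*r^6 - 10*r^5 + r^4 - 8*r^2 + 8*r - 8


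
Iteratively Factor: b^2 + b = (b + 1)*(b)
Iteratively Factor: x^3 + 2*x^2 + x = (x)*(x^2 + 2*x + 1) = x*(x + 1)*(x + 1)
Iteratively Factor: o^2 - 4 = (o - 2)*(o + 2)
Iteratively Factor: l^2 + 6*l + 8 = (l + 2)*(l + 4)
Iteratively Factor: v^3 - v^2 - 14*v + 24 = (v - 2)*(v^2 + v - 12) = (v - 2)*(v + 4)*(v - 3)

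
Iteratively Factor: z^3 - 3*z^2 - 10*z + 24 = (z + 3)*(z^2 - 6*z + 8) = (z - 4)*(z + 3)*(z - 2)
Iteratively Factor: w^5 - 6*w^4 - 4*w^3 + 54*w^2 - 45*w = (w - 3)*(w^4 - 3*w^3 - 13*w^2 + 15*w) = (w - 3)*(w - 1)*(w^3 - 2*w^2 - 15*w) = w*(w - 3)*(w - 1)*(w^2 - 2*w - 15) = w*(w - 5)*(w - 3)*(w - 1)*(w + 3)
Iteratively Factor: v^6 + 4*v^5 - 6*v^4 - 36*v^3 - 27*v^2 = (v + 1)*(v^5 + 3*v^4 - 9*v^3 - 27*v^2) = (v + 1)*(v + 3)*(v^4 - 9*v^2) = v*(v + 1)*(v + 3)*(v^3 - 9*v) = v^2*(v + 1)*(v + 3)*(v^2 - 9) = v^2*(v - 3)*(v + 1)*(v + 3)*(v + 3)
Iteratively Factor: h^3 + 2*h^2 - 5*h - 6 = (h - 2)*(h^2 + 4*h + 3) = (h - 2)*(h + 3)*(h + 1)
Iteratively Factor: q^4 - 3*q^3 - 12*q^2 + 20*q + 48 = (q + 2)*(q^3 - 5*q^2 - 2*q + 24) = (q + 2)^2*(q^2 - 7*q + 12) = (q - 3)*(q + 2)^2*(q - 4)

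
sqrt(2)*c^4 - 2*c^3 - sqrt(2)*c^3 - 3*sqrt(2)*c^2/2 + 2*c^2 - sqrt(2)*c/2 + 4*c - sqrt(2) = (c - 2)*(c - sqrt(2)/2)^2*(sqrt(2)*c + sqrt(2))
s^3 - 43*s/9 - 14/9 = (s - 7/3)*(s + 1/3)*(s + 2)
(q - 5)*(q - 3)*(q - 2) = q^3 - 10*q^2 + 31*q - 30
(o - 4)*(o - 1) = o^2 - 5*o + 4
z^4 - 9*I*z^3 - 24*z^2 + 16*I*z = z*(z - 4*I)^2*(z - I)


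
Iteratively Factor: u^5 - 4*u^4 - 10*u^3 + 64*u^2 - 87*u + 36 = (u + 4)*(u^4 - 8*u^3 + 22*u^2 - 24*u + 9) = (u - 3)*(u + 4)*(u^3 - 5*u^2 + 7*u - 3) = (u - 3)*(u - 1)*(u + 4)*(u^2 - 4*u + 3) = (u - 3)*(u - 1)^2*(u + 4)*(u - 3)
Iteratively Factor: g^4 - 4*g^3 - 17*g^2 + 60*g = (g)*(g^3 - 4*g^2 - 17*g + 60) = g*(g - 3)*(g^2 - g - 20) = g*(g - 3)*(g + 4)*(g - 5)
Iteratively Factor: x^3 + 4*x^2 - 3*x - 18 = (x + 3)*(x^2 + x - 6) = (x + 3)^2*(x - 2)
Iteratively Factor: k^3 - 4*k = (k + 2)*(k^2 - 2*k) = k*(k + 2)*(k - 2)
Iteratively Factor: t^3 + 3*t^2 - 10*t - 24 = (t + 2)*(t^2 + t - 12) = (t - 3)*(t + 2)*(t + 4)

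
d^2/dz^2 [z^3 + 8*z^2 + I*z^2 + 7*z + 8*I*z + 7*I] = 6*z + 16 + 2*I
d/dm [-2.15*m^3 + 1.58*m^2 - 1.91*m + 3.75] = -6.45*m^2 + 3.16*m - 1.91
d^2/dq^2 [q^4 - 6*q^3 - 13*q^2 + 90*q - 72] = 12*q^2 - 36*q - 26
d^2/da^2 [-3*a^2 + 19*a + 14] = -6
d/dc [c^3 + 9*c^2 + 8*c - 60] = 3*c^2 + 18*c + 8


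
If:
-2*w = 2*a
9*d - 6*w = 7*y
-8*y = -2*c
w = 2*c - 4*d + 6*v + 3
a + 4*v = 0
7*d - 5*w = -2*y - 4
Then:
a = -50/261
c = -184/87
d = -74/261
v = 25/522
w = 50/261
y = -46/87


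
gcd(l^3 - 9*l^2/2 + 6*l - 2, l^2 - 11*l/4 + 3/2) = l - 2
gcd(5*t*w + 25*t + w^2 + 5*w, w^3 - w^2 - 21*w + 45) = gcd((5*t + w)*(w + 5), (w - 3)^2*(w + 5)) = w + 5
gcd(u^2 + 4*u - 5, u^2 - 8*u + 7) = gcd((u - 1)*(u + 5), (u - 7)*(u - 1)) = u - 1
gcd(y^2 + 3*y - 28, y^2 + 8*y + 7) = y + 7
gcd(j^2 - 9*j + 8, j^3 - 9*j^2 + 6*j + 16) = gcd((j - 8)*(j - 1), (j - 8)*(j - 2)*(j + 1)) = j - 8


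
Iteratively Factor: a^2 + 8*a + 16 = (a + 4)*(a + 4)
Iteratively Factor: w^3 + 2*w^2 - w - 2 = (w + 2)*(w^2 - 1) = (w - 1)*(w + 2)*(w + 1)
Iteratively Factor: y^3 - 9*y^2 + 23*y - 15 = (y - 3)*(y^2 - 6*y + 5) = (y - 5)*(y - 3)*(y - 1)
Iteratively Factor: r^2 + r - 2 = (r - 1)*(r + 2)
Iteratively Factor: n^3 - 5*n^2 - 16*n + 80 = (n - 4)*(n^2 - n - 20) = (n - 4)*(n + 4)*(n - 5)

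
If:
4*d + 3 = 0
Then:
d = -3/4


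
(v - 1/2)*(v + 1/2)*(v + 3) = v^3 + 3*v^2 - v/4 - 3/4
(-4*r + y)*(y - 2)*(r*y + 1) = -4*r^2*y^2 + 8*r^2*y + r*y^3 - 2*r*y^2 - 4*r*y + 8*r + y^2 - 2*y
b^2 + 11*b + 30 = (b + 5)*(b + 6)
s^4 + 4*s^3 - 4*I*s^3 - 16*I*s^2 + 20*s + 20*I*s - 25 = (s + 5)*(s - 5*I)*(-I*s + 1)*(I*s - I)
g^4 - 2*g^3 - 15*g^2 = g^2*(g - 5)*(g + 3)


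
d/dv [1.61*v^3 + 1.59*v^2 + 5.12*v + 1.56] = 4.83*v^2 + 3.18*v + 5.12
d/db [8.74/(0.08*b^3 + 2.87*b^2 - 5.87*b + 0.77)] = (-2.0976*b^2 - 50.1676*b + 51.3038)/(0.08*b^3 + 2.87*b^2 - 5.87*b + 0.77)^2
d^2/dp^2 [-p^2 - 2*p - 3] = -2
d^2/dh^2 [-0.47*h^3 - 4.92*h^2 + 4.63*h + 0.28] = -2.82*h - 9.84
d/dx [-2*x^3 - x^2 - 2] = 2*x*(-3*x - 1)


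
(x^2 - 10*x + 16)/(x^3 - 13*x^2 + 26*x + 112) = (x - 2)/(x^2 - 5*x - 14)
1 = 1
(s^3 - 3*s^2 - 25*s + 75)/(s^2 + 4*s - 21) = (s^2 - 25)/(s + 7)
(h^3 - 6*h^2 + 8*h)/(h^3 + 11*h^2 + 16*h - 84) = h*(h - 4)/(h^2 + 13*h + 42)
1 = 1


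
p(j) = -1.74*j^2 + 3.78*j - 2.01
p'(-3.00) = 14.22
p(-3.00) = -29.01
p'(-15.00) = 55.98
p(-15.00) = -450.21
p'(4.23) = -10.94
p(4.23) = -17.15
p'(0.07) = 3.54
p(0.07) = -1.75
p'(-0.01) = 3.81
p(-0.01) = -2.05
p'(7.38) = -21.90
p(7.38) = -68.88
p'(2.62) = -5.34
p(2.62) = -4.05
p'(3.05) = -6.83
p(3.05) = -6.67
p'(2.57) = -5.16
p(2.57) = -3.79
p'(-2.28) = 11.71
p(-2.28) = -19.67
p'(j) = 3.78 - 3.48*j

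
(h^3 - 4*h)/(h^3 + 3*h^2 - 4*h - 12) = h/(h + 3)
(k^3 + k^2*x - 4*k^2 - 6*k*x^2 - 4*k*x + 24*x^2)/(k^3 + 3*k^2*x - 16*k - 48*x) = (k - 2*x)/(k + 4)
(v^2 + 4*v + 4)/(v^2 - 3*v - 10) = (v + 2)/(v - 5)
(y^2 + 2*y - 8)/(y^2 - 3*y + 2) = (y + 4)/(y - 1)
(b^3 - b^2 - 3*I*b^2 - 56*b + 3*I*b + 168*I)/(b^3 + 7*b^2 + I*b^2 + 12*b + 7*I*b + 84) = (b - 8)/(b + 4*I)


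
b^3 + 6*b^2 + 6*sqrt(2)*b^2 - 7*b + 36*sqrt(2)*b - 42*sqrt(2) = (b - 1)*(b + 7)*(b + 6*sqrt(2))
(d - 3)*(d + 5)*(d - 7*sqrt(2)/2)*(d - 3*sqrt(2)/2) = d^4 - 5*sqrt(2)*d^3 + 2*d^3 - 10*sqrt(2)*d^2 - 9*d^2/2 + 21*d + 75*sqrt(2)*d - 315/2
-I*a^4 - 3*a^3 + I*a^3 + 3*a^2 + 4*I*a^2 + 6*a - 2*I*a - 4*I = (a - 2)*(a - 2*I)*(a - I)*(-I*a - I)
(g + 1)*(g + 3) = g^2 + 4*g + 3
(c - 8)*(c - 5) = c^2 - 13*c + 40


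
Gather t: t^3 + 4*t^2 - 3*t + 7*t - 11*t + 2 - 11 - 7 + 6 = t^3 + 4*t^2 - 7*t - 10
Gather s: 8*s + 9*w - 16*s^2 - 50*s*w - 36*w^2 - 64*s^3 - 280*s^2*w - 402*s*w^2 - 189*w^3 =-64*s^3 + s^2*(-280*w - 16) + s*(-402*w^2 - 50*w + 8) - 189*w^3 - 36*w^2 + 9*w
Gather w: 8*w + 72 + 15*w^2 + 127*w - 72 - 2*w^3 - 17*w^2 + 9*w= -2*w^3 - 2*w^2 + 144*w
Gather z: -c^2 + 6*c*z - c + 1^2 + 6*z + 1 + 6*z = -c^2 - c + z*(6*c + 12) + 2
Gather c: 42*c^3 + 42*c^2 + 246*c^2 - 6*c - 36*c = 42*c^3 + 288*c^2 - 42*c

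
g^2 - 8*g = g*(g - 8)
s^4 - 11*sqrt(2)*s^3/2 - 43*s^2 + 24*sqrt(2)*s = s*(s - 8*sqrt(2))*(s - sqrt(2)/2)*(s + 3*sqrt(2))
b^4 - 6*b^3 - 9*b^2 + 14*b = b*(b - 7)*(b - 1)*(b + 2)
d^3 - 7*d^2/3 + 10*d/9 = d*(d - 5/3)*(d - 2/3)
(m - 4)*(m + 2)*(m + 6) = m^3 + 4*m^2 - 20*m - 48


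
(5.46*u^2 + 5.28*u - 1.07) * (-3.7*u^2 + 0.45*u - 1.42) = -20.202*u^4 - 17.079*u^3 - 1.4182*u^2 - 7.9791*u + 1.5194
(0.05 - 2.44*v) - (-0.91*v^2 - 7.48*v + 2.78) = 0.91*v^2 + 5.04*v - 2.73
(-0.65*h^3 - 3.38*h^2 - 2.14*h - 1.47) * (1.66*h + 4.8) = -1.079*h^4 - 8.7308*h^3 - 19.7764*h^2 - 12.7122*h - 7.056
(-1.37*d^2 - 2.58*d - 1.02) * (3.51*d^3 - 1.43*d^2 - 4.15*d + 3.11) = -4.8087*d^5 - 7.0967*d^4 + 5.7947*d^3 + 7.9049*d^2 - 3.7908*d - 3.1722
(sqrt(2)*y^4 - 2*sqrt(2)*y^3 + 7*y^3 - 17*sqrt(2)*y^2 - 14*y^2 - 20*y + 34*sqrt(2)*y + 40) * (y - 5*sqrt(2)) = sqrt(2)*y^5 - 3*y^4 - 2*sqrt(2)*y^4 - 52*sqrt(2)*y^3 + 6*y^3 + 104*sqrt(2)*y^2 + 150*y^2 - 300*y + 100*sqrt(2)*y - 200*sqrt(2)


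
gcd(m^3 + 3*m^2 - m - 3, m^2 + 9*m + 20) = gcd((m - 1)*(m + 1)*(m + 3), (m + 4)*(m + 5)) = 1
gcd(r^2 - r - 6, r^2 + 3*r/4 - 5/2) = r + 2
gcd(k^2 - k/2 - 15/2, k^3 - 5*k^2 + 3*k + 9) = k - 3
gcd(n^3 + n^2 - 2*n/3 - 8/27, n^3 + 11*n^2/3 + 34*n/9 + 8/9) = n^2 + 5*n/3 + 4/9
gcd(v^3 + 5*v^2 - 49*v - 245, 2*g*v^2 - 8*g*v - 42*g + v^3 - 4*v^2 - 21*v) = v - 7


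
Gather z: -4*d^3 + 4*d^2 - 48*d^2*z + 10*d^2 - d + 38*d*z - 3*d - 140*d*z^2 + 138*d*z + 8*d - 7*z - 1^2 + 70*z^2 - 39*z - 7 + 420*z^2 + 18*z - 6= -4*d^3 + 14*d^2 + 4*d + z^2*(490 - 140*d) + z*(-48*d^2 + 176*d - 28) - 14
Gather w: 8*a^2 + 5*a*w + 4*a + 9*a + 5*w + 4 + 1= 8*a^2 + 13*a + w*(5*a + 5) + 5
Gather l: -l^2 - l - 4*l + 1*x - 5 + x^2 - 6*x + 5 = -l^2 - 5*l + x^2 - 5*x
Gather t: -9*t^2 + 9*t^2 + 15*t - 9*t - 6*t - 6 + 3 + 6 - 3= 0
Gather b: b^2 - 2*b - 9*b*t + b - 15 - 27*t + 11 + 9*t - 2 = b^2 + b*(-9*t - 1) - 18*t - 6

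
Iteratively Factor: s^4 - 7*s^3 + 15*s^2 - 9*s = (s - 3)*(s^3 - 4*s^2 + 3*s) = s*(s - 3)*(s^2 - 4*s + 3) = s*(s - 3)*(s - 1)*(s - 3)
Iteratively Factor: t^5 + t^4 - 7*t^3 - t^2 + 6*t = (t)*(t^4 + t^3 - 7*t^2 - t + 6) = t*(t + 1)*(t^3 - 7*t + 6) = t*(t - 2)*(t + 1)*(t^2 + 2*t - 3) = t*(t - 2)*(t + 1)*(t + 3)*(t - 1)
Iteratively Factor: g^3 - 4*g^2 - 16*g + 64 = (g - 4)*(g^2 - 16) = (g - 4)^2*(g + 4)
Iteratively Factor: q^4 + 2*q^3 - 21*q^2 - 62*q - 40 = (q + 4)*(q^3 - 2*q^2 - 13*q - 10) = (q + 2)*(q + 4)*(q^2 - 4*q - 5) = (q + 1)*(q + 2)*(q + 4)*(q - 5)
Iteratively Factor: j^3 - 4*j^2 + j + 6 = (j - 3)*(j^2 - j - 2) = (j - 3)*(j + 1)*(j - 2)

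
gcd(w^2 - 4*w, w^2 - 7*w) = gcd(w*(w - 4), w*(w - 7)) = w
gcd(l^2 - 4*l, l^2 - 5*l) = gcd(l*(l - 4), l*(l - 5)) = l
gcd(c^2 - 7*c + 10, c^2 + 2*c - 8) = c - 2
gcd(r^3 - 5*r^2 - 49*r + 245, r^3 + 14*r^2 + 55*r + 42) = r + 7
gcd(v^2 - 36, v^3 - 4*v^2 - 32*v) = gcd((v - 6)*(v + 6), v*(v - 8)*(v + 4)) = 1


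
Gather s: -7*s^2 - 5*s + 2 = -7*s^2 - 5*s + 2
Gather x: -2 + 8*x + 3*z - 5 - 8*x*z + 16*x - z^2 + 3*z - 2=x*(24 - 8*z) - z^2 + 6*z - 9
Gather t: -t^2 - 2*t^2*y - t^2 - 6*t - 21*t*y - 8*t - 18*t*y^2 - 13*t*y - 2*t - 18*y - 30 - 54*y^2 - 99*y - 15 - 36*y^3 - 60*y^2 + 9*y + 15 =t^2*(-2*y - 2) + t*(-18*y^2 - 34*y - 16) - 36*y^3 - 114*y^2 - 108*y - 30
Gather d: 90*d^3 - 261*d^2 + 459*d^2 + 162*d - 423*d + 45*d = 90*d^3 + 198*d^2 - 216*d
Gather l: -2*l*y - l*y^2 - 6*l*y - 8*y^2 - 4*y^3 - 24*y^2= l*(-y^2 - 8*y) - 4*y^3 - 32*y^2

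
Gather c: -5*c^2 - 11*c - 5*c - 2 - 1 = -5*c^2 - 16*c - 3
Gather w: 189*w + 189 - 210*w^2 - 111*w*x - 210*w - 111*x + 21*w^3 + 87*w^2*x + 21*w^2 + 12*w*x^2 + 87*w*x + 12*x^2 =21*w^3 + w^2*(87*x - 189) + w*(12*x^2 - 24*x - 21) + 12*x^2 - 111*x + 189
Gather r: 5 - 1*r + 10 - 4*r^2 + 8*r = -4*r^2 + 7*r + 15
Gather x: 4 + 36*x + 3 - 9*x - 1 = 27*x + 6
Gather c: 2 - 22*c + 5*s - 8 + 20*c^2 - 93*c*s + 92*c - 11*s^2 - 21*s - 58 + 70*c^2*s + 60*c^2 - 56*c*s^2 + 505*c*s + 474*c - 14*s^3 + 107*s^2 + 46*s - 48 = c^2*(70*s + 80) + c*(-56*s^2 + 412*s + 544) - 14*s^3 + 96*s^2 + 30*s - 112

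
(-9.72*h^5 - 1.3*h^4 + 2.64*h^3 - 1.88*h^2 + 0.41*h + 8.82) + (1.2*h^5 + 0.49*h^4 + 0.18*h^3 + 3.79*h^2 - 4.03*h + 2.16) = -8.52*h^5 - 0.81*h^4 + 2.82*h^3 + 1.91*h^2 - 3.62*h + 10.98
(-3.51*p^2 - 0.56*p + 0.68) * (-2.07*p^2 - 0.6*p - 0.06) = 7.2657*p^4 + 3.2652*p^3 - 0.861*p^2 - 0.3744*p - 0.0408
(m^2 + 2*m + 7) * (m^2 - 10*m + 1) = m^4 - 8*m^3 - 12*m^2 - 68*m + 7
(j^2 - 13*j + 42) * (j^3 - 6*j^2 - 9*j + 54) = j^5 - 19*j^4 + 111*j^3 - 81*j^2 - 1080*j + 2268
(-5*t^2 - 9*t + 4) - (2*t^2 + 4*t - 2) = -7*t^2 - 13*t + 6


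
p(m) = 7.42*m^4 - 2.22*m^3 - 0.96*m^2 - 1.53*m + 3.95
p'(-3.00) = -857.07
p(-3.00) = 660.86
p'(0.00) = -1.53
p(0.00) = 3.95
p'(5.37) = 4392.18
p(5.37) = 5794.50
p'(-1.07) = -43.46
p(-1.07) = 16.93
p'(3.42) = 1101.26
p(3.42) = 913.78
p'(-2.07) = -289.35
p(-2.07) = 158.93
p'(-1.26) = -69.06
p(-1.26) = 27.50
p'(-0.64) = -10.81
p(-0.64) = 6.36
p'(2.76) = 566.45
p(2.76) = 376.31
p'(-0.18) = -1.57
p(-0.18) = 4.22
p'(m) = 29.68*m^3 - 6.66*m^2 - 1.92*m - 1.53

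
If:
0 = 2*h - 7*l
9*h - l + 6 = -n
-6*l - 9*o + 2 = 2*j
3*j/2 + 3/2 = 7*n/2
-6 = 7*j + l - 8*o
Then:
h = -24087/33391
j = -11096/33391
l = -6882/33391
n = 9555/33391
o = 14474/33391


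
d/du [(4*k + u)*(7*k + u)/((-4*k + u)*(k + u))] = 2*k*(20*k^2 - 32*k*u - 7*u^2)/(16*k^4 + 24*k^3*u + k^2*u^2 - 6*k*u^3 + u^4)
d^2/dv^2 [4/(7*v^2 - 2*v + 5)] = 8*(-49*v^2 + 14*v + 4*(7*v - 1)^2 - 35)/(7*v^2 - 2*v + 5)^3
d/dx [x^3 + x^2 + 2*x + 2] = 3*x^2 + 2*x + 2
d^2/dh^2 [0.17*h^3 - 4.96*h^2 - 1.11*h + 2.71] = 1.02*h - 9.92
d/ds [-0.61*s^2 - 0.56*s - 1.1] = -1.22*s - 0.56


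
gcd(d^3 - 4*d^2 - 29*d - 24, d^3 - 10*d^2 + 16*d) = d - 8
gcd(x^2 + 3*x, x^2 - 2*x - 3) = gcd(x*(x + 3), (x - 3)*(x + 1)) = 1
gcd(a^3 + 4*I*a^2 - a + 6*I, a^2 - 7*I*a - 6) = a - I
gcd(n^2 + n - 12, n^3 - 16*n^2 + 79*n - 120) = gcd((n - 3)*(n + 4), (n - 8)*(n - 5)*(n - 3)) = n - 3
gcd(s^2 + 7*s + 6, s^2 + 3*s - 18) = s + 6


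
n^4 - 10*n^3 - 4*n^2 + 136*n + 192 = (n - 8)*(n - 6)*(n + 2)^2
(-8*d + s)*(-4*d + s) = 32*d^2 - 12*d*s + s^2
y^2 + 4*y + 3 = (y + 1)*(y + 3)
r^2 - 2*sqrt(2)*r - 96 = (r - 8*sqrt(2))*(r + 6*sqrt(2))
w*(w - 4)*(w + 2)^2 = w^4 - 12*w^2 - 16*w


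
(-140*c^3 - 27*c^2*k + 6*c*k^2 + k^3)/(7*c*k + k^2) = -20*c^2/k - c + k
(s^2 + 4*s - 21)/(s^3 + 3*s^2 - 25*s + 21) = 1/(s - 1)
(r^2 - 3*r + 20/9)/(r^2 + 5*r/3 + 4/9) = (9*r^2 - 27*r + 20)/(9*r^2 + 15*r + 4)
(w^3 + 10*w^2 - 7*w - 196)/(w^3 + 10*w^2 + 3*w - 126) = (w^2 + 3*w - 28)/(w^2 + 3*w - 18)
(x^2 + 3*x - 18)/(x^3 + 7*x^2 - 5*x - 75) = (x + 6)/(x^2 + 10*x + 25)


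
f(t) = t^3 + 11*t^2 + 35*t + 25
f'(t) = 3*t^2 + 22*t + 35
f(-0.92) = 1.33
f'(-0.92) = 17.30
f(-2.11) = -9.27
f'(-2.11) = 1.94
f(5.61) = 744.10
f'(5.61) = 252.84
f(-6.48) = -12.00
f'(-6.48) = 18.41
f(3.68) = 352.60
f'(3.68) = 156.59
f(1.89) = 137.19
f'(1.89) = 87.30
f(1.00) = 72.00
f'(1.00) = 60.00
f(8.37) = 1674.95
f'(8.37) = 429.31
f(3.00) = 256.00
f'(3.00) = 128.00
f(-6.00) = -5.00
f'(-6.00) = 11.00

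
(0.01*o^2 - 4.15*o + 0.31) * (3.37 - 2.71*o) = -0.0271*o^3 + 11.2802*o^2 - 14.8256*o + 1.0447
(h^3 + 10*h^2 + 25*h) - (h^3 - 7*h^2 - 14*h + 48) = 17*h^2 + 39*h - 48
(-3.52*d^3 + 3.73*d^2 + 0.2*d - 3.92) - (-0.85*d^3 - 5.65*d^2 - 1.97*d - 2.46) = -2.67*d^3 + 9.38*d^2 + 2.17*d - 1.46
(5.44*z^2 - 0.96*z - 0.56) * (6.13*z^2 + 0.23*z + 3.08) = 33.3472*z^4 - 4.6336*z^3 + 13.1016*z^2 - 3.0856*z - 1.7248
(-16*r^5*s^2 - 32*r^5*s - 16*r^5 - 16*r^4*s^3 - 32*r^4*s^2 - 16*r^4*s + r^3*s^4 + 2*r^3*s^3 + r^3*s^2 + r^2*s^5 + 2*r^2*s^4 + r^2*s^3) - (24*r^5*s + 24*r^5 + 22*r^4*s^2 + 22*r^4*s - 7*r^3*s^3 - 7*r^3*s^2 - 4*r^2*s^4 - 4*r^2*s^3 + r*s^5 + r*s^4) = -16*r^5*s^2 - 56*r^5*s - 40*r^5 - 16*r^4*s^3 - 54*r^4*s^2 - 38*r^4*s + r^3*s^4 + 9*r^3*s^3 + 8*r^3*s^2 + r^2*s^5 + 6*r^2*s^4 + 5*r^2*s^3 - r*s^5 - r*s^4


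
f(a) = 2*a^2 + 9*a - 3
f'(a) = 4*a + 9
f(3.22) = 46.72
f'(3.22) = 21.88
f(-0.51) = -7.07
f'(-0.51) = 6.96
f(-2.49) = -13.01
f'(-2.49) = -0.96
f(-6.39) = 21.15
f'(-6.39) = -16.56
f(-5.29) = 5.36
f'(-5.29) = -12.16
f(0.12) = -1.89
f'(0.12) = 9.48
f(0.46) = 1.56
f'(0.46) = 10.84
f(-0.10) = -3.88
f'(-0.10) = 8.60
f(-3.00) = -12.00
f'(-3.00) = -3.00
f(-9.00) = 78.00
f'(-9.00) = -27.00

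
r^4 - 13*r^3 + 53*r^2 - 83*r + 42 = (r - 7)*(r - 3)*(r - 2)*(r - 1)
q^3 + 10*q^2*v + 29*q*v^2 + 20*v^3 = (q + v)*(q + 4*v)*(q + 5*v)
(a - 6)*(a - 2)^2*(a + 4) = a^4 - 6*a^3 - 12*a^2 + 88*a - 96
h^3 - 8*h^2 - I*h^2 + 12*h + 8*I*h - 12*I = (h - 6)*(h - 2)*(h - I)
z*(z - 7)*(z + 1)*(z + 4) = z^4 - 2*z^3 - 31*z^2 - 28*z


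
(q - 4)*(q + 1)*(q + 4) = q^3 + q^2 - 16*q - 16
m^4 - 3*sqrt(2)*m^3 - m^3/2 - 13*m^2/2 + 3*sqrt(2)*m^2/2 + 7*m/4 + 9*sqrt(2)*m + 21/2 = (m - 2)*(m + 3/2)*(m - 7*sqrt(2)/2)*(m + sqrt(2)/2)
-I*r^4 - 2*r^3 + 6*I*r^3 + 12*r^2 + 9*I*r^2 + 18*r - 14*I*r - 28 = (r - 7)*(r + 2)*(r - 2*I)*(-I*r + I)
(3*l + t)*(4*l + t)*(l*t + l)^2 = 12*l^4*t^2 + 24*l^4*t + 12*l^4 + 7*l^3*t^3 + 14*l^3*t^2 + 7*l^3*t + l^2*t^4 + 2*l^2*t^3 + l^2*t^2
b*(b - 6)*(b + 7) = b^3 + b^2 - 42*b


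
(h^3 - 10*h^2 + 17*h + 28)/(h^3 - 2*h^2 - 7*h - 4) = (h - 7)/(h + 1)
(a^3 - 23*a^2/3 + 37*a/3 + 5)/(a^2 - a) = (3*a^3 - 23*a^2 + 37*a + 15)/(3*a*(a - 1))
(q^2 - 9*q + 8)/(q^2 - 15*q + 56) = (q - 1)/(q - 7)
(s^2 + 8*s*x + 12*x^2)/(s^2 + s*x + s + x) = (s^2 + 8*s*x + 12*x^2)/(s^2 + s*x + s + x)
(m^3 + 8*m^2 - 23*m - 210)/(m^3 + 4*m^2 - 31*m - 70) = (m + 6)/(m + 2)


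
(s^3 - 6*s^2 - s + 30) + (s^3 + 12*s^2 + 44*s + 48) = 2*s^3 + 6*s^2 + 43*s + 78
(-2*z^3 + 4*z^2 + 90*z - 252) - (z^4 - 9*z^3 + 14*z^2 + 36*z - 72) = -z^4 + 7*z^3 - 10*z^2 + 54*z - 180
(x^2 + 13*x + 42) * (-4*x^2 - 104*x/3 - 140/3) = -4*x^4 - 260*x^3/3 - 1996*x^2/3 - 6188*x/3 - 1960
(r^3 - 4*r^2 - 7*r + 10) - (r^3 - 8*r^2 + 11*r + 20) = 4*r^2 - 18*r - 10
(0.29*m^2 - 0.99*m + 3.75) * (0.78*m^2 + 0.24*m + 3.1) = 0.2262*m^4 - 0.7026*m^3 + 3.5864*m^2 - 2.169*m + 11.625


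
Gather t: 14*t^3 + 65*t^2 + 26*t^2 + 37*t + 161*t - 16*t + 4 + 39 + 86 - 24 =14*t^3 + 91*t^2 + 182*t + 105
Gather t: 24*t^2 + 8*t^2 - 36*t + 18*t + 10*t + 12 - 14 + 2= 32*t^2 - 8*t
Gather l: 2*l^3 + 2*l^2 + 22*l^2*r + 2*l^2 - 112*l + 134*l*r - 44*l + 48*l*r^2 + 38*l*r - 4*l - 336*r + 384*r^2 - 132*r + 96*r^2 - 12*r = 2*l^3 + l^2*(22*r + 4) + l*(48*r^2 + 172*r - 160) + 480*r^2 - 480*r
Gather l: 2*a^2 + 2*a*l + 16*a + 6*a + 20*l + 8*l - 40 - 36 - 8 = 2*a^2 + 22*a + l*(2*a + 28) - 84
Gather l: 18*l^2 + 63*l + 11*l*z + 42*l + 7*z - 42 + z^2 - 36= 18*l^2 + l*(11*z + 105) + z^2 + 7*z - 78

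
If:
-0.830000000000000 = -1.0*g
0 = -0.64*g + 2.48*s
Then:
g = 0.83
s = 0.21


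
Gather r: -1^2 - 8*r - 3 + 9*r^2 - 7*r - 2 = 9*r^2 - 15*r - 6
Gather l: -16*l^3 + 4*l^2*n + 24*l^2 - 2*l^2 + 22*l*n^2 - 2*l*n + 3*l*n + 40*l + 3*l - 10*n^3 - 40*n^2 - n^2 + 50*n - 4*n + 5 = -16*l^3 + l^2*(4*n + 22) + l*(22*n^2 + n + 43) - 10*n^3 - 41*n^2 + 46*n + 5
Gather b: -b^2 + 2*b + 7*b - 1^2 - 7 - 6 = -b^2 + 9*b - 14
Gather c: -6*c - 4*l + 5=-6*c - 4*l + 5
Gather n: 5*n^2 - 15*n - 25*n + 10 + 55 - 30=5*n^2 - 40*n + 35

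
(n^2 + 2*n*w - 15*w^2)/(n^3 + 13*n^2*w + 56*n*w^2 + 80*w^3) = (n - 3*w)/(n^2 + 8*n*w + 16*w^2)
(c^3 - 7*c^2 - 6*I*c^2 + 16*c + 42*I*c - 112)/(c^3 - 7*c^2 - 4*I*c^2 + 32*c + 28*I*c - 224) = (c + 2*I)/(c + 4*I)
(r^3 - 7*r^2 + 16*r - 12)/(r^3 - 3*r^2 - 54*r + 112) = (r^2 - 5*r + 6)/(r^2 - r - 56)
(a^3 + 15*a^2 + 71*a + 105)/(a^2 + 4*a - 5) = (a^2 + 10*a + 21)/(a - 1)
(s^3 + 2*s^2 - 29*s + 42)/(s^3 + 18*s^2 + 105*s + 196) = (s^2 - 5*s + 6)/(s^2 + 11*s + 28)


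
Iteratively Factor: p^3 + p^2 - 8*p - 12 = (p + 2)*(p^2 - p - 6) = (p + 2)^2*(p - 3)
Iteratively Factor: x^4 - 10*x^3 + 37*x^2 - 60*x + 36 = (x - 2)*(x^3 - 8*x^2 + 21*x - 18) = (x - 3)*(x - 2)*(x^2 - 5*x + 6) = (x - 3)^2*(x - 2)*(x - 2)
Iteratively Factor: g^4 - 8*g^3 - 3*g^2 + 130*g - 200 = (g + 4)*(g^3 - 12*g^2 + 45*g - 50) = (g - 5)*(g + 4)*(g^2 - 7*g + 10) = (g - 5)^2*(g + 4)*(g - 2)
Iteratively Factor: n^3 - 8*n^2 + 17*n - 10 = (n - 1)*(n^2 - 7*n + 10) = (n - 5)*(n - 1)*(n - 2)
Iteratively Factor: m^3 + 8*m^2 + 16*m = (m + 4)*(m^2 + 4*m) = m*(m + 4)*(m + 4)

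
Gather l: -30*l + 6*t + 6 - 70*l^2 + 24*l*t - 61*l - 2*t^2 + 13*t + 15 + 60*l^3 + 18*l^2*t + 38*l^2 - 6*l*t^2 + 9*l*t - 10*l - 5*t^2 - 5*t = 60*l^3 + l^2*(18*t - 32) + l*(-6*t^2 + 33*t - 101) - 7*t^2 + 14*t + 21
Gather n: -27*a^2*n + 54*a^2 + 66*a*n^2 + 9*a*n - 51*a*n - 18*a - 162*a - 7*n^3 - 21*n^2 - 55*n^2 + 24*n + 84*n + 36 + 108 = 54*a^2 - 180*a - 7*n^3 + n^2*(66*a - 76) + n*(-27*a^2 - 42*a + 108) + 144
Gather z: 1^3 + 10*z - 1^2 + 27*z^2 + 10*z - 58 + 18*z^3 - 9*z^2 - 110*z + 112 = 18*z^3 + 18*z^2 - 90*z + 54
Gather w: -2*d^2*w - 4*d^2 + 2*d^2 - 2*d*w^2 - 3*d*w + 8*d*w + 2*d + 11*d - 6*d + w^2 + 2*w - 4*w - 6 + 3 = -2*d^2 + 7*d + w^2*(1 - 2*d) + w*(-2*d^2 + 5*d - 2) - 3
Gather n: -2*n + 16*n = 14*n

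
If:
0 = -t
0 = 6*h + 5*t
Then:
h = 0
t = 0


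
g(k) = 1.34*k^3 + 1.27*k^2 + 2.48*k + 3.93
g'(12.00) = 611.84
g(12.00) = 2532.09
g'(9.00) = 350.96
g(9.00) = 1105.98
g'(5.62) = 143.72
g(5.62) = 295.84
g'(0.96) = 8.62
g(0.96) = 8.67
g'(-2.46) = 20.56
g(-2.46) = -14.43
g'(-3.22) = 35.98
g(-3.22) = -35.63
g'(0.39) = 4.08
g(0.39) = 5.17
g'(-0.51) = 2.23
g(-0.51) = 2.82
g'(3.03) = 47.08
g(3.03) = 60.38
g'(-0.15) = 2.19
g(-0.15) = 3.58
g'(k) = 4.02*k^2 + 2.54*k + 2.48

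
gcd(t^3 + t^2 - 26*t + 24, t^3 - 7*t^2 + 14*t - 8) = t^2 - 5*t + 4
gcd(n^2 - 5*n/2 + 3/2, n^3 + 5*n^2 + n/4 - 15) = n - 3/2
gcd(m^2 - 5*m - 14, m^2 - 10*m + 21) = m - 7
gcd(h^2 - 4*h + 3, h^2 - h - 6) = h - 3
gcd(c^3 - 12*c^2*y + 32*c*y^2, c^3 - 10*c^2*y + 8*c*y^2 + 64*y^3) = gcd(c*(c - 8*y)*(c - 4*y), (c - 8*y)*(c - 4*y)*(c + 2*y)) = c^2 - 12*c*y + 32*y^2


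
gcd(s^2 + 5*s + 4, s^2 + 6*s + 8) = s + 4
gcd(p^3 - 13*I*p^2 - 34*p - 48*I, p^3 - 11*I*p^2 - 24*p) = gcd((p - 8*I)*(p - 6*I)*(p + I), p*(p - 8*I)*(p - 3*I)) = p - 8*I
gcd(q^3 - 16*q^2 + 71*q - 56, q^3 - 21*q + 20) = q - 1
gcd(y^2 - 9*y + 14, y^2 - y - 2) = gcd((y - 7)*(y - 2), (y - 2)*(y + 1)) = y - 2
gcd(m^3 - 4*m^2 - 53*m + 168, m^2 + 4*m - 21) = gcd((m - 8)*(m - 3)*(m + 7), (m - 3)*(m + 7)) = m^2 + 4*m - 21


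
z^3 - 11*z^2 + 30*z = z*(z - 6)*(z - 5)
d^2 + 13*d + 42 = (d + 6)*(d + 7)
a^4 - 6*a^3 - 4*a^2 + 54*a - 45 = (a - 5)*(a - 3)*(a - 1)*(a + 3)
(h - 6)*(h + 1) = h^2 - 5*h - 6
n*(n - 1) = n^2 - n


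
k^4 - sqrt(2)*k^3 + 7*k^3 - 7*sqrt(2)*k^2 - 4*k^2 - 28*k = k*(k + 7)*(k - 2*sqrt(2))*(k + sqrt(2))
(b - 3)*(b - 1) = b^2 - 4*b + 3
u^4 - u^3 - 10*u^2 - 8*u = u*(u - 4)*(u + 1)*(u + 2)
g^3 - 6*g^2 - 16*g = g*(g - 8)*(g + 2)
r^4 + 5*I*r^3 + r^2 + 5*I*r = r*(r - I)*(r + I)*(r + 5*I)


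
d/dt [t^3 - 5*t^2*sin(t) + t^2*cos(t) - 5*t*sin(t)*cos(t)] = -t^2*sin(t) - 5*t^2*cos(t) + 3*t^2 - 10*t*sin(t) + 2*t*cos(t) - 5*t*cos(2*t) - 5*sin(2*t)/2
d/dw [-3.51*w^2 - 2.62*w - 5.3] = -7.02*w - 2.62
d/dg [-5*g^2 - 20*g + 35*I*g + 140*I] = -10*g - 20 + 35*I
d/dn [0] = 0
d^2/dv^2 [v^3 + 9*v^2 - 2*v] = 6*v + 18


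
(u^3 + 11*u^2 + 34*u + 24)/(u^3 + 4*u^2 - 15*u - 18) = (u + 4)/(u - 3)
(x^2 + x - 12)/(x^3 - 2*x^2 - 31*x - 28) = (x - 3)/(x^2 - 6*x - 7)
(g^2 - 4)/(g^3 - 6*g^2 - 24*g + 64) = (g + 2)/(g^2 - 4*g - 32)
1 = 1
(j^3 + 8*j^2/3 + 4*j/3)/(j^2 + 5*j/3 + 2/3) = j*(j + 2)/(j + 1)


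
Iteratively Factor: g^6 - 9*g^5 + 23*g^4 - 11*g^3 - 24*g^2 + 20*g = (g - 2)*(g^5 - 7*g^4 + 9*g^3 + 7*g^2 - 10*g) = (g - 2)*(g - 1)*(g^4 - 6*g^3 + 3*g^2 + 10*g) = (g - 2)*(g - 1)*(g + 1)*(g^3 - 7*g^2 + 10*g) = (g - 2)^2*(g - 1)*(g + 1)*(g^2 - 5*g) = (g - 5)*(g - 2)^2*(g - 1)*(g + 1)*(g)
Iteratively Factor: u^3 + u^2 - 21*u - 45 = (u + 3)*(u^2 - 2*u - 15) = (u - 5)*(u + 3)*(u + 3)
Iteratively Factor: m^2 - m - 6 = (m - 3)*(m + 2)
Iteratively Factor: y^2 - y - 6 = (y - 3)*(y + 2)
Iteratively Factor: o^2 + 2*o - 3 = (o - 1)*(o + 3)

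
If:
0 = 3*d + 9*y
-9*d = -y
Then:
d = 0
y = 0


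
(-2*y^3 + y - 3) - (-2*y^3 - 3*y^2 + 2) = 3*y^2 + y - 5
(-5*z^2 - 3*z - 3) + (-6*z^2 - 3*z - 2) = -11*z^2 - 6*z - 5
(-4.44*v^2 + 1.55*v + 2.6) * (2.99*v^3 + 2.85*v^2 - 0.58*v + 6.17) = -13.2756*v^5 - 8.0195*v^4 + 14.7667*v^3 - 20.8838*v^2 + 8.0555*v + 16.042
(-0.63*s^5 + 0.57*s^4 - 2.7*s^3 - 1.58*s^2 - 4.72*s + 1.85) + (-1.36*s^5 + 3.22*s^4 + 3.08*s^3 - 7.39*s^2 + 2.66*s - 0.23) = -1.99*s^5 + 3.79*s^4 + 0.38*s^3 - 8.97*s^2 - 2.06*s + 1.62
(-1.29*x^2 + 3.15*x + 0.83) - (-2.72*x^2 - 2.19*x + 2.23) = 1.43*x^2 + 5.34*x - 1.4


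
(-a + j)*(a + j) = -a^2 + j^2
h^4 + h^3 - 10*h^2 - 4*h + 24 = (h - 2)^2*(h + 2)*(h + 3)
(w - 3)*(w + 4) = w^2 + w - 12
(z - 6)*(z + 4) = z^2 - 2*z - 24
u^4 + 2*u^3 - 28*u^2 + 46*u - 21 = (u - 3)*(u - 1)^2*(u + 7)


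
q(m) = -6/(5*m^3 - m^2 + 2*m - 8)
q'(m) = -6*(-15*m^2 + 2*m - 2)/(5*m^3 - m^2 + 2*m - 8)^2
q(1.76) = -0.30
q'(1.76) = 0.70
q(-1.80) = 0.14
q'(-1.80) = 0.17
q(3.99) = -0.02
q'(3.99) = 0.02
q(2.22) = -0.13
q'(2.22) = 0.20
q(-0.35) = 0.66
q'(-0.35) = 0.33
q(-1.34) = 0.24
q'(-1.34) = 0.32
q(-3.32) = 0.03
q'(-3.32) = 0.02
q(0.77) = 1.26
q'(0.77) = 2.47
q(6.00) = -0.00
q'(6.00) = 0.00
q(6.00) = -0.00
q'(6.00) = 0.00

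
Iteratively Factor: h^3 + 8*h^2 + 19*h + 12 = (h + 1)*(h^2 + 7*h + 12) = (h + 1)*(h + 3)*(h + 4)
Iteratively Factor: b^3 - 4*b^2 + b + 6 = (b + 1)*(b^2 - 5*b + 6) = (b - 3)*(b + 1)*(b - 2)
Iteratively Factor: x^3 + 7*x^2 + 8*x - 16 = (x - 1)*(x^2 + 8*x + 16) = (x - 1)*(x + 4)*(x + 4)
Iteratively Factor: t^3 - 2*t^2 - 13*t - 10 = (t + 1)*(t^2 - 3*t - 10) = (t + 1)*(t + 2)*(t - 5)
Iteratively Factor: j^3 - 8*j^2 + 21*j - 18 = (j - 3)*(j^2 - 5*j + 6) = (j - 3)^2*(j - 2)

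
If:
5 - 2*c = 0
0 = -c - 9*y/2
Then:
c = 5/2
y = -5/9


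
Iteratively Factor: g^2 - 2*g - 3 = (g - 3)*(g + 1)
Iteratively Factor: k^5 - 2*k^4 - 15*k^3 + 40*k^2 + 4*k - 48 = (k + 1)*(k^4 - 3*k^3 - 12*k^2 + 52*k - 48) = (k - 2)*(k + 1)*(k^3 - k^2 - 14*k + 24) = (k - 2)*(k + 1)*(k + 4)*(k^2 - 5*k + 6) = (k - 3)*(k - 2)*(k + 1)*(k + 4)*(k - 2)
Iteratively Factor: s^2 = (s)*(s)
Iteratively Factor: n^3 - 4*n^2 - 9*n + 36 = (n - 4)*(n^2 - 9) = (n - 4)*(n - 3)*(n + 3)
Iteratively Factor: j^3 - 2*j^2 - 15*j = (j - 5)*(j^2 + 3*j) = (j - 5)*(j + 3)*(j)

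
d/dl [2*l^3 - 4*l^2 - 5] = 2*l*(3*l - 4)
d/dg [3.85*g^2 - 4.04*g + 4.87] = 7.7*g - 4.04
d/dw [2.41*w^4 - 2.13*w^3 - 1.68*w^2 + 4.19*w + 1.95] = 9.64*w^3 - 6.39*w^2 - 3.36*w + 4.19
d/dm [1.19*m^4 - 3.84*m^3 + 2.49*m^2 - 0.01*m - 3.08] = 4.76*m^3 - 11.52*m^2 + 4.98*m - 0.01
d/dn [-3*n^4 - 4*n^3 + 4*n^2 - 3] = 4*n*(-3*n^2 - 3*n + 2)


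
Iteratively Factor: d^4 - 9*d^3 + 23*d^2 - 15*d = (d - 1)*(d^3 - 8*d^2 + 15*d) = d*(d - 1)*(d^2 - 8*d + 15) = d*(d - 3)*(d - 1)*(d - 5)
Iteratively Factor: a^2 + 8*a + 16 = (a + 4)*(a + 4)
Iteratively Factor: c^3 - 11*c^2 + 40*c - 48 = (c - 3)*(c^2 - 8*c + 16) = (c - 4)*(c - 3)*(c - 4)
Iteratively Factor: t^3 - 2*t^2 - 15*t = (t + 3)*(t^2 - 5*t) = t*(t + 3)*(t - 5)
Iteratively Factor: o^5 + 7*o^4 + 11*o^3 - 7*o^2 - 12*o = (o + 4)*(o^4 + 3*o^3 - o^2 - 3*o) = o*(o + 4)*(o^3 + 3*o^2 - o - 3) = o*(o + 3)*(o + 4)*(o^2 - 1) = o*(o + 1)*(o + 3)*(o + 4)*(o - 1)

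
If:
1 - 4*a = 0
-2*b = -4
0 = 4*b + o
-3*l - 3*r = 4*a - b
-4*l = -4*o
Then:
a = 1/4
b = 2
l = -8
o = -8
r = 25/3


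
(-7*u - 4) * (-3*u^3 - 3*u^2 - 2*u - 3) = 21*u^4 + 33*u^3 + 26*u^2 + 29*u + 12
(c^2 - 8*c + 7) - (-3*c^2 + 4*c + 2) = 4*c^2 - 12*c + 5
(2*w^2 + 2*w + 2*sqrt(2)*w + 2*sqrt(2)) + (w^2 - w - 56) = 3*w^2 + w + 2*sqrt(2)*w - 56 + 2*sqrt(2)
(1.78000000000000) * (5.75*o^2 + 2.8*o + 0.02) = 10.235*o^2 + 4.984*o + 0.0356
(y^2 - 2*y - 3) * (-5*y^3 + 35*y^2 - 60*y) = -5*y^5 + 45*y^4 - 115*y^3 + 15*y^2 + 180*y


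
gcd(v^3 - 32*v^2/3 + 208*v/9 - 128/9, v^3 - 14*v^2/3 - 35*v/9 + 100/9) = v - 4/3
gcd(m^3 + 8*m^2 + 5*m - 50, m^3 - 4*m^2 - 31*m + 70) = m^2 + 3*m - 10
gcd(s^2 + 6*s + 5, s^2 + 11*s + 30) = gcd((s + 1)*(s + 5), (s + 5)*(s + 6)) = s + 5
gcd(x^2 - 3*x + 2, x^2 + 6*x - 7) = x - 1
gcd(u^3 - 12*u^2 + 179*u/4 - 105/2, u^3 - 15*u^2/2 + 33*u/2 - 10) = u - 5/2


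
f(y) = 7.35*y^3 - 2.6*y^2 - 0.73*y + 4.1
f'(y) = 22.05*y^2 - 5.2*y - 0.73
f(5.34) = 1045.27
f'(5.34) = 600.27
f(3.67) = 329.72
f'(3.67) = 277.18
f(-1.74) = -41.22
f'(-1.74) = 75.08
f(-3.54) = -351.96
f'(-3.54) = 294.00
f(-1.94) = -57.93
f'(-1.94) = 92.35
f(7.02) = 2413.57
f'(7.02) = 1049.40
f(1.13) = 10.56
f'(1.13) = 21.55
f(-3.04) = -224.20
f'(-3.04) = 218.86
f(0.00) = 4.10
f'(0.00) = -0.73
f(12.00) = 12321.74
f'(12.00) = 3112.07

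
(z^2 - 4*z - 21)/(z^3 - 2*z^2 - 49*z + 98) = (z + 3)/(z^2 + 5*z - 14)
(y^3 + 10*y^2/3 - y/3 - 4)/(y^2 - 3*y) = (3*y^3 + 10*y^2 - y - 12)/(3*y*(y - 3))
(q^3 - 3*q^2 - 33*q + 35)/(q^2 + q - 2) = (q^2 - 2*q - 35)/(q + 2)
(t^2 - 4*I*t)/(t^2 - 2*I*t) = (t - 4*I)/(t - 2*I)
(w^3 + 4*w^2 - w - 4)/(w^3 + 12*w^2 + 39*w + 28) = (w - 1)/(w + 7)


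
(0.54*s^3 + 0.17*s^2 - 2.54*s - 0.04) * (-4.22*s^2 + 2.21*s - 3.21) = -2.2788*s^5 + 0.476*s^4 + 9.3611*s^3 - 5.9903*s^2 + 8.065*s + 0.1284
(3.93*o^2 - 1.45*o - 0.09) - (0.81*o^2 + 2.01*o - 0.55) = 3.12*o^2 - 3.46*o + 0.46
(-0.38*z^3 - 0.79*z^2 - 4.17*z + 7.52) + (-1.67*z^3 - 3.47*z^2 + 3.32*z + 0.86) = -2.05*z^3 - 4.26*z^2 - 0.85*z + 8.38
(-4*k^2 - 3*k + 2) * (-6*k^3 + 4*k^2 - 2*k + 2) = 24*k^5 + 2*k^4 - 16*k^3 + 6*k^2 - 10*k + 4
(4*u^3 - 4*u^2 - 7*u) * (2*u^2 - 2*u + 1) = 8*u^5 - 16*u^4 - 2*u^3 + 10*u^2 - 7*u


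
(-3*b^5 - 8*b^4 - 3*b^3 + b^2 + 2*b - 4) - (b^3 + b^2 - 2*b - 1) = -3*b^5 - 8*b^4 - 4*b^3 + 4*b - 3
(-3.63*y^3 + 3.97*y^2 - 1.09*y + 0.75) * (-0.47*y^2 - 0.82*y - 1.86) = 1.7061*y^5 + 1.1107*y^4 + 4.0087*y^3 - 6.8429*y^2 + 1.4124*y - 1.395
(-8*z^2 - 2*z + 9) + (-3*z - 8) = -8*z^2 - 5*z + 1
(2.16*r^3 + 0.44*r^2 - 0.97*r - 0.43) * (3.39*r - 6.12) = 7.3224*r^4 - 11.7276*r^3 - 5.9811*r^2 + 4.4787*r + 2.6316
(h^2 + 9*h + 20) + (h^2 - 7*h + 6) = 2*h^2 + 2*h + 26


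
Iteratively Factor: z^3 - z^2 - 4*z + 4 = (z - 1)*(z^2 - 4) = (z - 1)*(z + 2)*(z - 2)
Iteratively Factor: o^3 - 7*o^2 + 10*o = (o)*(o^2 - 7*o + 10) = o*(o - 2)*(o - 5)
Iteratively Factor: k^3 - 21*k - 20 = (k + 1)*(k^2 - k - 20) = (k + 1)*(k + 4)*(k - 5)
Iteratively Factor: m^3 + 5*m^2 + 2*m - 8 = (m + 2)*(m^2 + 3*m - 4) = (m - 1)*(m + 2)*(m + 4)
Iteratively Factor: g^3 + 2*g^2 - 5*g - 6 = (g + 1)*(g^2 + g - 6) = (g + 1)*(g + 3)*(g - 2)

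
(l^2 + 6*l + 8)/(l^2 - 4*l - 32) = (l + 2)/(l - 8)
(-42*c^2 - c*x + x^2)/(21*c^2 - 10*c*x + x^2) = (6*c + x)/(-3*c + x)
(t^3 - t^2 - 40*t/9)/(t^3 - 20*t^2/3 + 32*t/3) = (t + 5/3)/(t - 4)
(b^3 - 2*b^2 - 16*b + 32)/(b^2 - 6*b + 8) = b + 4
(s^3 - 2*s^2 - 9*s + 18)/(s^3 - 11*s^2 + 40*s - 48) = (s^2 + s - 6)/(s^2 - 8*s + 16)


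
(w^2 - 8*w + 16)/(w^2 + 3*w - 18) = (w^2 - 8*w + 16)/(w^2 + 3*w - 18)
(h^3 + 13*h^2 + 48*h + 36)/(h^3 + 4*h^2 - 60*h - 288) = (h + 1)/(h - 8)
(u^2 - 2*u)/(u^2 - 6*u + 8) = u/(u - 4)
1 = 1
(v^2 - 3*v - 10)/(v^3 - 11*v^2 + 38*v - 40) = (v + 2)/(v^2 - 6*v + 8)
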